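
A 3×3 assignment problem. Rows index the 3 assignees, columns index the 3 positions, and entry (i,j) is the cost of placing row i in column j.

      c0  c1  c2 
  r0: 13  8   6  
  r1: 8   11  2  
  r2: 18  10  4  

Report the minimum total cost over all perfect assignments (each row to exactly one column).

optimal assignment: row0→col1 (cost 8), row1→col0 (cost 8), row2→col2 (cost 4)
total = 8 + 8 + 4 = 20

Minimum assignment cost: 20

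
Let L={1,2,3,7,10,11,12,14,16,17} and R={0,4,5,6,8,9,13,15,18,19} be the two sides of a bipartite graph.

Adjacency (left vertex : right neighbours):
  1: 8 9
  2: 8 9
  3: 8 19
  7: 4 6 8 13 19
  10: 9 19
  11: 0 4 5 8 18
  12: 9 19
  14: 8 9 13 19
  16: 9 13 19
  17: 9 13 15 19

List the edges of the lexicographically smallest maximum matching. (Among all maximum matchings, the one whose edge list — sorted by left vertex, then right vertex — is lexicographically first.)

Lex-smallest maximum matching: {(1,8), (2,9), (3,19), (7,4), (11,0), (14,13), (17,15)}

|M| = 7 (so the lex-smallest maximum matching has 7 edges)
process left vertices in ascending order; for each, take the smallest-labelled available neighbour that still permits 7 edges overall, or leave it unmatched if none does
lex-smallest matching: {1-8, 2-9, 3-19, 7-4, 11-0, 14-13, 17-15}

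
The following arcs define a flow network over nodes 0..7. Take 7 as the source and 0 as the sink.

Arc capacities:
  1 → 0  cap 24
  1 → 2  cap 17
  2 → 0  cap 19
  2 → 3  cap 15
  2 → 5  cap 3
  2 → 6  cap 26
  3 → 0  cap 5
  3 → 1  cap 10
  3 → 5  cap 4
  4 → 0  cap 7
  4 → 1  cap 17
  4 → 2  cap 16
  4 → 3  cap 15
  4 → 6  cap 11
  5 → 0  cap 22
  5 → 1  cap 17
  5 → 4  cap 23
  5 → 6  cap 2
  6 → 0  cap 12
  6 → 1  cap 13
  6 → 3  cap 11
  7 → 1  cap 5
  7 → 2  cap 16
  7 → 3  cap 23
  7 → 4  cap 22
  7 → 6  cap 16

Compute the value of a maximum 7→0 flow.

Maximum flow value: 74

augment #1: 7→1→0 bottleneck 5, total now 5
augment #2: 7→2→0 bottleneck 16, total now 21
augment #3: 7→3→0 bottleneck 5, total now 26
augment #4: 7→4→0 bottleneck 7, total now 33
augment #5: 7→6→0 bottleneck 12, total now 45
augment #6: 7→3→1→0 bottleneck 10, total now 55
augment #7: 7→3→5→0 bottleneck 4, total now 59
augment #8: 7→4→1→0 bottleneck 9, total now 68
augment #9: 7→4→2→0 bottleneck 3, total now 71
augment #10: 7→4→2→5→0 bottleneck 3, total now 74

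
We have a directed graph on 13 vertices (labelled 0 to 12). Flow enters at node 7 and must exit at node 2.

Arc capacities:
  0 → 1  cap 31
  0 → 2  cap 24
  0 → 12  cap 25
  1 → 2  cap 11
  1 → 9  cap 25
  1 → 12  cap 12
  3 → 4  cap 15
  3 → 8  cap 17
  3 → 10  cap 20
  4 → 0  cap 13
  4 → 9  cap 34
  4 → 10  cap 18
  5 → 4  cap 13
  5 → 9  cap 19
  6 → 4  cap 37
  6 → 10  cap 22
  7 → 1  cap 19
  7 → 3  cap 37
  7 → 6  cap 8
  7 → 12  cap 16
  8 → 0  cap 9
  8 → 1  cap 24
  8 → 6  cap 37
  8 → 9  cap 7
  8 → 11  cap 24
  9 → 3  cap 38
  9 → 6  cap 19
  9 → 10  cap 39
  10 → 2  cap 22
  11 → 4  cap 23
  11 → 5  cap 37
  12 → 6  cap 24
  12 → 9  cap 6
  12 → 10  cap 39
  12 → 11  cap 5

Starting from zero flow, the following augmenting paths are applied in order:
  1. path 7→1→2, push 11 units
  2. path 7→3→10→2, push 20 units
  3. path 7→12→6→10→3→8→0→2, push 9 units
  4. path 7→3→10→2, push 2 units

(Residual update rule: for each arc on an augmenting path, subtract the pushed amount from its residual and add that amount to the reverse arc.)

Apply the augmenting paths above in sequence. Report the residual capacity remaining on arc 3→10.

after path 1 (7→1→2, push 11): res(3,10)=20
after path 2 (7→3→10→2, push 20): res(3,10)=0
after path 3 (7→12→6→10→3→8→0→2, push 9): res(3,10)=9
after path 4 (7→3→10→2, push 2): res(3,10)=7

Residual capacity of (3,10): 7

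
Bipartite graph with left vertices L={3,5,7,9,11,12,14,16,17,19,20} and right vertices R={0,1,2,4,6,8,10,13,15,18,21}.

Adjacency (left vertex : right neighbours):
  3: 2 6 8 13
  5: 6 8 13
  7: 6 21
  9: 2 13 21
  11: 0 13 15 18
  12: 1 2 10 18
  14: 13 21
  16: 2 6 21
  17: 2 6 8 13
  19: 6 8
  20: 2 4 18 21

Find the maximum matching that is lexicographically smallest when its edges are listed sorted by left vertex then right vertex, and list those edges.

|M| = 8 (so the lex-smallest maximum matching has 8 edges)
process left vertices in ascending order; for each, take the smallest-labelled available neighbour that still permits 8 edges overall, or leave it unmatched if none does
lex-smallest matching: {3-2, 5-6, 7-21, 9-13, 11-0, 12-1, 17-8, 20-4}

Lex-smallest maximum matching: {(3,2), (5,6), (7,21), (9,13), (11,0), (12,1), (17,8), (20,4)}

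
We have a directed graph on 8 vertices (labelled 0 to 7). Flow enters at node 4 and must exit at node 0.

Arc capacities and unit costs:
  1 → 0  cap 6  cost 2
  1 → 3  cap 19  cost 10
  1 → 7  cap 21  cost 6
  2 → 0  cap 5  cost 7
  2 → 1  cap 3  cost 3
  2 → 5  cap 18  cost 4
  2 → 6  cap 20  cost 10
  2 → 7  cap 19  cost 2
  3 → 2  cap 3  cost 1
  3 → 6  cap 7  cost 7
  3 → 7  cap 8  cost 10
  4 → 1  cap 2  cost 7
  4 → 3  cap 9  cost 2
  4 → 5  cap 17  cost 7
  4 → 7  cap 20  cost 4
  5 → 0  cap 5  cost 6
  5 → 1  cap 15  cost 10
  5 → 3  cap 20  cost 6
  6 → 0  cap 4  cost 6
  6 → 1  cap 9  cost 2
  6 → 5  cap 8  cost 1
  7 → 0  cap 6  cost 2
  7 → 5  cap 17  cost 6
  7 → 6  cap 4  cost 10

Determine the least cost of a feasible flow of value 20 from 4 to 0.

shortest-cost path #1: 4→7→0 push 6 @ unit cost 6 (adds 36)
shortest-cost path #2: 4→3→2→1→0 push 3 @ unit cost 8 (adds 24)
shortest-cost path #3: 4→1→0 push 2 @ unit cost 9 (adds 18)
shortest-cost path #4: 4→5→0 push 5 @ unit cost 13 (adds 65)
shortest-cost path #5: 4→3→6→1→0 push 1 @ unit cost 13 (adds 13)
shortest-cost path #6: 4→3→6→0 push 3 @ unit cost 15 (adds 45)
total cost = 201

Minimum cost for 20 units: 201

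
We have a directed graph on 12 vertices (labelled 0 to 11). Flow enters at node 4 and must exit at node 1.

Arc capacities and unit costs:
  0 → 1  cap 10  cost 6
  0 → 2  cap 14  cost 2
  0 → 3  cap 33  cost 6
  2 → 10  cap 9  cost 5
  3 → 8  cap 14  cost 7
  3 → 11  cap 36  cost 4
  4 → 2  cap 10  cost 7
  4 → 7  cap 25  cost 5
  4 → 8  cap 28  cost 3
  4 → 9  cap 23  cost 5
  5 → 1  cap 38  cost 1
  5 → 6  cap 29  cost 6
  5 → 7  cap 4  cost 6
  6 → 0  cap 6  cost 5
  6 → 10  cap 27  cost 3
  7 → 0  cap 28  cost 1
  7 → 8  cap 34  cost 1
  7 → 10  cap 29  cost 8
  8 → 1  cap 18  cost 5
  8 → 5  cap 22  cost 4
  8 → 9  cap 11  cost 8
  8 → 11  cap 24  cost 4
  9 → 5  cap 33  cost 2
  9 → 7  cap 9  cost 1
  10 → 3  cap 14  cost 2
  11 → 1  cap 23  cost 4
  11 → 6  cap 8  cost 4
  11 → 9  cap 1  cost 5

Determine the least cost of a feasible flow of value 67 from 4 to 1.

shortest-cost path #1: 4→8→1 push 18 @ unit cost 8 (adds 144)
shortest-cost path #2: 4→8→5→1 push 10 @ unit cost 8 (adds 80)
shortest-cost path #3: 4→9→5→1 push 23 @ unit cost 8 (adds 184)
shortest-cost path #4: 4→7→8→5→1 push 5 @ unit cost 11 (adds 55)
shortest-cost path #5: 4→7→0→1 push 10 @ unit cost 12 (adds 120)
shortest-cost path #6: 4→7→8→11→1 push 1 @ unit cost 14 (adds 14)
total cost = 597

Minimum cost for 67 units: 597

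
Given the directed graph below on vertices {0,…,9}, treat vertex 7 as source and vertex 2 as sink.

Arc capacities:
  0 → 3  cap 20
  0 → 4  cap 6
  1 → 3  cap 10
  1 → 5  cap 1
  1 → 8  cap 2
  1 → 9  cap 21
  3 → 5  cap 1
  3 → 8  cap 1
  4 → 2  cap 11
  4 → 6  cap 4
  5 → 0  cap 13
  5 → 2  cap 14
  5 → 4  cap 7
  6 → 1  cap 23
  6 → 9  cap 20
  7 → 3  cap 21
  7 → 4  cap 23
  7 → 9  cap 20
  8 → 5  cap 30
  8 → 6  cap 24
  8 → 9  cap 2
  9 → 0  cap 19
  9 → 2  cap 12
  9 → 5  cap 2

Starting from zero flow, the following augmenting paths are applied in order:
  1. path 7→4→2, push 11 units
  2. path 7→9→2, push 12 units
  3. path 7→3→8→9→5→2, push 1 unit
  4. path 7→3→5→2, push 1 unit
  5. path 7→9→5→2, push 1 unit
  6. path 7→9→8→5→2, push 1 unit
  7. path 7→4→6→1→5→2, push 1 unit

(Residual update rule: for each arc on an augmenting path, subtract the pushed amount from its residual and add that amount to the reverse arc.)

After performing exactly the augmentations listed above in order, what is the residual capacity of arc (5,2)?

after path 1 (7→4→2, push 11): res(5,2)=14
after path 2 (7→9→2, push 12): res(5,2)=14
after path 3 (7→3→8→9→5→2, push 1): res(5,2)=13
after path 4 (7→3→5→2, push 1): res(5,2)=12
after path 5 (7→9→5→2, push 1): res(5,2)=11
after path 6 (7→9→8→5→2, push 1): res(5,2)=10
after path 7 (7→4→6→1→5→2, push 1): res(5,2)=9

Residual capacity of (5,2): 9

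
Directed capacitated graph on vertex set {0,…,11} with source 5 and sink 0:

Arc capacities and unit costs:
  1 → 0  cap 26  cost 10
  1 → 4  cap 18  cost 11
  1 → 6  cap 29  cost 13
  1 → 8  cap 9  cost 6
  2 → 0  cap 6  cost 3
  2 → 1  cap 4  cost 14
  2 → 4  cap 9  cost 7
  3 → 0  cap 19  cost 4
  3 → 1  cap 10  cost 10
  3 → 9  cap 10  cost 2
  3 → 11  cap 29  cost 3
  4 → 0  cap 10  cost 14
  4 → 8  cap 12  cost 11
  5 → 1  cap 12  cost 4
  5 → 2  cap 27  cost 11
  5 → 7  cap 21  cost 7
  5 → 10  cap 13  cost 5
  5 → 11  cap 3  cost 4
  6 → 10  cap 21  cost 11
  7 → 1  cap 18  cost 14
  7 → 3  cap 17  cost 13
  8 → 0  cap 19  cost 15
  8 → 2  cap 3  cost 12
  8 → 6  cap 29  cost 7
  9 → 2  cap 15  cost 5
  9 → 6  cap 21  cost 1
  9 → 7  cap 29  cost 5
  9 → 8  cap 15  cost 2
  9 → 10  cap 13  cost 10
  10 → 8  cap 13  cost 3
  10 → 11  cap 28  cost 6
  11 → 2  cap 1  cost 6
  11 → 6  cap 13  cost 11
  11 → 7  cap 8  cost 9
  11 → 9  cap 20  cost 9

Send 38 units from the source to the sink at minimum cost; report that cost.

shortest-cost path #1: 5→11→2→0 push 1 @ unit cost 13 (adds 13)
shortest-cost path #2: 5→1→0 push 12 @ unit cost 14 (adds 168)
shortest-cost path #3: 5→2→0 push 5 @ unit cost 14 (adds 70)
shortest-cost path #4: 5→10→8→0 push 13 @ unit cost 23 (adds 299)
shortest-cost path #5: 5→7→3→0 push 7 @ unit cost 24 (adds 168)
total cost = 718

Minimum cost for 38 units: 718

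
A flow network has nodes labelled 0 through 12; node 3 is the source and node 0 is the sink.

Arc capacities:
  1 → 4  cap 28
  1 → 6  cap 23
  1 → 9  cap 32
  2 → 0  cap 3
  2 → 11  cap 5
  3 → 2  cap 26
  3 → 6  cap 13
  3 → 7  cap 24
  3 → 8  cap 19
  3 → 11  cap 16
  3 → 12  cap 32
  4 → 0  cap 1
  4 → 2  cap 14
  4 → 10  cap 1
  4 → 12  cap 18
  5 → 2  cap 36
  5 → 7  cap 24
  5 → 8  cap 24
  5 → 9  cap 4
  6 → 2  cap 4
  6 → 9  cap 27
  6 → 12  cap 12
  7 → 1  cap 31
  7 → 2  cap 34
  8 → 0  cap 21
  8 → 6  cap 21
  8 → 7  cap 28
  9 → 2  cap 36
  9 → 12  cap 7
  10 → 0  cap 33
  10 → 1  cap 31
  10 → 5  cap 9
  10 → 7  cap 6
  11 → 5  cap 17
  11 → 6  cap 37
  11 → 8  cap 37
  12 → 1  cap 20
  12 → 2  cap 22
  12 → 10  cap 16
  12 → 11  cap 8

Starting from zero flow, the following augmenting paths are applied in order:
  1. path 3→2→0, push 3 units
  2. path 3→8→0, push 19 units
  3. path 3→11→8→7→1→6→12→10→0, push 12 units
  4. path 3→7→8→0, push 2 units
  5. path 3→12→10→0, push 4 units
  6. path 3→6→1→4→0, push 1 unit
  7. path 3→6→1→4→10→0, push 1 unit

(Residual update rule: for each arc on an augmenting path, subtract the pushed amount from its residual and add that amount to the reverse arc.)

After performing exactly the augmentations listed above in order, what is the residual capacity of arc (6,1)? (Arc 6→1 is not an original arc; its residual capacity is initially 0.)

after path 1 (3→2→0, push 3): res(6,1)=0
after path 2 (3→8→0, push 19): res(6,1)=0
after path 3 (3→11→8→7→1→6→12→10→0, push 12): res(6,1)=12
after path 4 (3→7→8→0, push 2): res(6,1)=12
after path 5 (3→12→10→0, push 4): res(6,1)=12
after path 6 (3→6→1→4→0, push 1): res(6,1)=11
after path 7 (3→6→1→4→10→0, push 1): res(6,1)=10

Residual capacity of (6,1): 10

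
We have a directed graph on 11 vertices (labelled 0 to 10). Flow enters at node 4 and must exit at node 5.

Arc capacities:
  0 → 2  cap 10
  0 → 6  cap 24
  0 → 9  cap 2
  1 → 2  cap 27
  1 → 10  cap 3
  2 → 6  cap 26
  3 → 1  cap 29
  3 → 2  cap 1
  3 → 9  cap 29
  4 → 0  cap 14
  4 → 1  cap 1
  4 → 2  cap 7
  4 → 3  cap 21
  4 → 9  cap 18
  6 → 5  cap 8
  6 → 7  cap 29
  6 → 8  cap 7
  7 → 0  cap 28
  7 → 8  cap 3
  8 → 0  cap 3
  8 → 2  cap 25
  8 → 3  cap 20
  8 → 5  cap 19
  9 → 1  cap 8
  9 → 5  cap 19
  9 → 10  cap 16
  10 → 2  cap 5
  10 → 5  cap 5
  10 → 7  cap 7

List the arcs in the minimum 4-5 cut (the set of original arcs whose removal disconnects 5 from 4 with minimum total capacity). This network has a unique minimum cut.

Min-cut arcs: {(6,5), (6,8), (7,8), (9,5), (10,5)} (total capacity 42)

augment #1: 4→9→5 push 18
augment #2: 4→0→6→5 push 8
augment #3: 4→0→9→5 push 1
augment #4: 4→1→10→5 push 1
augment #5: 4→0→6→8→5 push 5
augment #6: 4→2→6→8→5 push 2
augment #7: 4→3→1→10→5 push 2
augment #8: 4→3→9→10→5 push 2
augment #9: 4→2→6→7→8→5 push 3
max flow = 42; residual-reachable set from 4 gives S-side
cut edges (S→T): {(6,5), (6,8), (7,8), (9,5), (10,5)} total cap 42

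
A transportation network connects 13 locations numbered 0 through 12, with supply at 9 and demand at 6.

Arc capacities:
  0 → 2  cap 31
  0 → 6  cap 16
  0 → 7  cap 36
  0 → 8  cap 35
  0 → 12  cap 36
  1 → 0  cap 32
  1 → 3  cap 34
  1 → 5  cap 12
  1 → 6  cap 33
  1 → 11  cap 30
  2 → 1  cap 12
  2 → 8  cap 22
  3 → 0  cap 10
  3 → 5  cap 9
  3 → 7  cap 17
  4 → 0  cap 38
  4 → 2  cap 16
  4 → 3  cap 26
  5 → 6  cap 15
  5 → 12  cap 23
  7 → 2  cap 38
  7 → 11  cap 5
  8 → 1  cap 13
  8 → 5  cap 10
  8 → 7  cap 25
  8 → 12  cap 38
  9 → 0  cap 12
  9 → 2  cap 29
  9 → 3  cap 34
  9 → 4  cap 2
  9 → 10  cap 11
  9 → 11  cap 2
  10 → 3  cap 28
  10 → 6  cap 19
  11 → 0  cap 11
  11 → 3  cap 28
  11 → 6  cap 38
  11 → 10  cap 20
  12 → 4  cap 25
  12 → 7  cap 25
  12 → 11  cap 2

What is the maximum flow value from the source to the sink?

augment #1: 9→0→6 bottleneck 12, total now 12
augment #2: 9→10→6 bottleneck 11, total now 23
augment #3: 9→11→6 bottleneck 2, total now 25
augment #4: 9→2→1→6 bottleneck 12, total now 37
augment #5: 9→3→0→6 bottleneck 4, total now 41
augment #6: 9→3→5→6 bottleneck 9, total now 50
augment #7: 9→2→8→1→6 bottleneck 13, total now 63
augment #8: 9→2→8→5→6 bottleneck 4, total now 67
augment #9: 9→3→7→11→6 bottleneck 5, total now 72
augment #10: 9→3→0→8→5→6 bottleneck 2, total now 74
augment #11: 9→3→0→12→11→6 bottleneck 2, total now 76

Maximum flow value: 76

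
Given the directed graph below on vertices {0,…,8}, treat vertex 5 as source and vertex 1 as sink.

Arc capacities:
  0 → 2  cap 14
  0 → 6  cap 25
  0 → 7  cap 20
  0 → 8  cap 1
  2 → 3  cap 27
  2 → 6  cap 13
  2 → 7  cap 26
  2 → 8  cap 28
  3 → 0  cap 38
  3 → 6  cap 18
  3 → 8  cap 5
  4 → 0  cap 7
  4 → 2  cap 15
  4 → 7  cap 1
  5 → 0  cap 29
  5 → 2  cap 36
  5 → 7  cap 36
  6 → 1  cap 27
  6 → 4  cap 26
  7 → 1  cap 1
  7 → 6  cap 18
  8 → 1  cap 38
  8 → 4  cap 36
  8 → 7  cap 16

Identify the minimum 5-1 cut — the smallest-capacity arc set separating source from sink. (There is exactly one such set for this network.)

augment #1: 5→7→1 push 1
augment #2: 5→0→6→1 push 25
augment #3: 5→0→8→1 push 1
augment #4: 5→2→6→1 push 2
augment #5: 5→2→8→1 push 28
augment #6: 5→2→3→8→1 push 5
max flow = 62; residual-reachable set from 5 gives S-side
cut edges (S→T): {(0,8), (2,8), (3,8), (6,1), (7,1)} total cap 62

Min-cut arcs: {(0,8), (2,8), (3,8), (6,1), (7,1)} (total capacity 62)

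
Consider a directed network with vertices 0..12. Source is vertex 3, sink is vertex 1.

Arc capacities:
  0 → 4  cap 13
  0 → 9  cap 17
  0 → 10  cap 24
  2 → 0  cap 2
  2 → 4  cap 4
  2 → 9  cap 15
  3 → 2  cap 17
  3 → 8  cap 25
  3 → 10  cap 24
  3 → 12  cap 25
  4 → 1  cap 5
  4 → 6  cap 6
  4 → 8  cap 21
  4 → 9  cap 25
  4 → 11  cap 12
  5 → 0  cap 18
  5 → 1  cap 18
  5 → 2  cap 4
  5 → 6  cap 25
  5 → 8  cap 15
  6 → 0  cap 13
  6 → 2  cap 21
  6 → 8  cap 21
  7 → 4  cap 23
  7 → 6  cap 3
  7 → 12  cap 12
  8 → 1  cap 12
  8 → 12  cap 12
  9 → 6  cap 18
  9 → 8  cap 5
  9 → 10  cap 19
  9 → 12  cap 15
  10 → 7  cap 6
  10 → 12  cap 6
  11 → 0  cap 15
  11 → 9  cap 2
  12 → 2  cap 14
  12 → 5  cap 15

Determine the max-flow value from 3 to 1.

augment #1: 3→8→1 bottleneck 12, total now 12
augment #2: 3→2→4→1 bottleneck 4, total now 16
augment #3: 3→12→5→1 bottleneck 15, total now 31
augment #4: 3→2→0→4→1 bottleneck 1, total now 32

Maximum flow value: 32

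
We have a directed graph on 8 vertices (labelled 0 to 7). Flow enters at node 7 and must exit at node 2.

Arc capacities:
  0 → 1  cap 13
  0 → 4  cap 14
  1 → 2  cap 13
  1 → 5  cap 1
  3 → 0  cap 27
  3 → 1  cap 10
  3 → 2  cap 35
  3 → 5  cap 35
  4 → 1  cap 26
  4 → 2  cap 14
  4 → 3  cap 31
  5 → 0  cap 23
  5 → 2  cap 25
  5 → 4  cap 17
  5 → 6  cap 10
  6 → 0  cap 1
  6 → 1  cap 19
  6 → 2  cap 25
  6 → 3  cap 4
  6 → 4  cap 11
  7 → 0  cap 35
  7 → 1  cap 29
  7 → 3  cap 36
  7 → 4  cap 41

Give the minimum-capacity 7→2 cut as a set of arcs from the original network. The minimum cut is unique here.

augment #1: 7→1→2 push 13
augment #2: 7→3→2 push 35
augment #3: 7→4→2 push 14
augment #4: 7→1→5→2 push 1
augment #5: 7→3→5→2 push 1
augment #6: 7→4→3→5→2 push 23
augment #7: 7→4→3→5→6→2 push 4
augment #8: 7→0→4→3→5→6→2 push 4
max flow = 95; residual-reachable set from 7 gives S-side
cut edges (S→T): {(1,2), (1,5), (4,2), (4,3), (7,3)} total cap 95

Min-cut arcs: {(1,2), (1,5), (4,2), (4,3), (7,3)} (total capacity 95)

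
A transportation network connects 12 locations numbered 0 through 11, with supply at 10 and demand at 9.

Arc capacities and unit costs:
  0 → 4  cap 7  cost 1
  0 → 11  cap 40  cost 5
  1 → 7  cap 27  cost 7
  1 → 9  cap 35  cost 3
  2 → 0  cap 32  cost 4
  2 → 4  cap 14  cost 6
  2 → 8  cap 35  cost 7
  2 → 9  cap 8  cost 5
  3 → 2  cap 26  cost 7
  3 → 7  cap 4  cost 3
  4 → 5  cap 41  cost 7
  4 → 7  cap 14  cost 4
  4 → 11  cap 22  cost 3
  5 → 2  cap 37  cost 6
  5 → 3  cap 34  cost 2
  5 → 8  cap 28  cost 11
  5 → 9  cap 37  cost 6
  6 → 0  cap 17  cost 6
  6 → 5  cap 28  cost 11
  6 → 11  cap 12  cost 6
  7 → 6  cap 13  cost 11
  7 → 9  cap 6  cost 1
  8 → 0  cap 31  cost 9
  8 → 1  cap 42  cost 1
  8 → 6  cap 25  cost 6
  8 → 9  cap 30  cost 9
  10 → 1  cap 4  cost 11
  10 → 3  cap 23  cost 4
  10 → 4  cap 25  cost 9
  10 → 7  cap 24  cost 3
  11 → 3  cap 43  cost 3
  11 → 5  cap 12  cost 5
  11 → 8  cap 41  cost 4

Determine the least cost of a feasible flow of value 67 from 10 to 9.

Minimum cost for 67 units: 1326

shortest-cost path #1: 10→7→9 push 6 @ unit cost 4 (adds 24)
shortest-cost path #2: 10→1→9 push 4 @ unit cost 14 (adds 56)
shortest-cost path #3: 10→3→2→9 push 8 @ unit cost 16 (adds 128)
shortest-cost path #4: 10→4→11→8→1→9 push 22 @ unit cost 20 (adds 440)
shortest-cost path #5: 10→4→5→9 push 3 @ unit cost 22 (adds 66)
shortest-cost path #6: 10→3→2→8→1→9 push 9 @ unit cost 22 (adds 198)
shortest-cost path #7: 10→3→2→8→11→4→5→9 push 6 @ unit cost 24 (adds 144)
shortest-cost path #8: 10→7→6→11→4→5→9 push 9 @ unit cost 30 (adds 270)
total cost = 1326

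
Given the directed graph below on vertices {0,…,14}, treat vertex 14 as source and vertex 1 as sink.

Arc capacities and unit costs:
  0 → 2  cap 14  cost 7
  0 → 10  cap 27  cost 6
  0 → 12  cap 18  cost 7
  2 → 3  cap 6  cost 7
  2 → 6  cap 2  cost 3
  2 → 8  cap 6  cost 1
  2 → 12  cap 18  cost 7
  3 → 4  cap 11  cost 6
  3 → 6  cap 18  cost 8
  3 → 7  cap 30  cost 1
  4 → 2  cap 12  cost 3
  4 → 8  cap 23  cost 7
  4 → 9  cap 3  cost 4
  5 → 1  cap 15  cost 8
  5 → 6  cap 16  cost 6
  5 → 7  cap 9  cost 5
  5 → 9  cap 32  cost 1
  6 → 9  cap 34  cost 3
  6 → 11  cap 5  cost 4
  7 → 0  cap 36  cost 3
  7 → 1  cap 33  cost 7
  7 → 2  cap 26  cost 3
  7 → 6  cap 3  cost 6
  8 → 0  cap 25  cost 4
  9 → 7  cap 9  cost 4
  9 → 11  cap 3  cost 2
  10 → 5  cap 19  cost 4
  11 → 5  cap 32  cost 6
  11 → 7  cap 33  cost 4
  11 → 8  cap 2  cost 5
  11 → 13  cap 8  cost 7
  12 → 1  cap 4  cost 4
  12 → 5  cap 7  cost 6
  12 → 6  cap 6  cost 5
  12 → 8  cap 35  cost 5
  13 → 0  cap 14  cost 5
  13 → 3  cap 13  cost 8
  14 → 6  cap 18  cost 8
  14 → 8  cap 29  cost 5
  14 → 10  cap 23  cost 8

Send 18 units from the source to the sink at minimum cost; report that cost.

Minimum cost for 18 units: 360

shortest-cost path #1: 14→10→5→1 push 15 @ unit cost 20 (adds 300)
shortest-cost path #2: 14→8→0→12→1 push 3 @ unit cost 20 (adds 60)
total cost = 360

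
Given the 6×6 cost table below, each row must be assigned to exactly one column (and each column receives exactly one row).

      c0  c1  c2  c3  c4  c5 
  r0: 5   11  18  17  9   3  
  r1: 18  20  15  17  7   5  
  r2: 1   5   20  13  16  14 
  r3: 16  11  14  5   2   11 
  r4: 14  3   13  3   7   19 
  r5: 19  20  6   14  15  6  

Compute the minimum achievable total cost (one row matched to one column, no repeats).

Minimum assignment cost: 25

optimal assignment: row0→col5 (cost 3), row1→col4 (cost 7), row2→col0 (cost 1), row3→col3 (cost 5), row4→col1 (cost 3), row5→col2 (cost 6)
total = 3 + 7 + 1 + 5 + 3 + 6 = 25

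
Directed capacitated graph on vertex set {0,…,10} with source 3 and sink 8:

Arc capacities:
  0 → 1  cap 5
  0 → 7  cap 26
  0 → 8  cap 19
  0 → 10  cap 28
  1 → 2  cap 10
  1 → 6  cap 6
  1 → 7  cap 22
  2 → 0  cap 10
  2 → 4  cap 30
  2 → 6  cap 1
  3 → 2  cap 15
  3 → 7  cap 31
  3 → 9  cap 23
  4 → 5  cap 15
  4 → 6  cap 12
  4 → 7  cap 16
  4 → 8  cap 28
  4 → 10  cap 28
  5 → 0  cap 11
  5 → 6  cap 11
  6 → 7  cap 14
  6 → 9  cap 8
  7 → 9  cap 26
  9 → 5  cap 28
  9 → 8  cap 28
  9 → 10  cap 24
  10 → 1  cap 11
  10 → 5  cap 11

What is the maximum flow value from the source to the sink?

augment #1: 3→9→8 bottleneck 23, total now 23
augment #2: 3→2→0→8 bottleneck 10, total now 33
augment #3: 3→2→4→8 bottleneck 5, total now 38
augment #4: 3→7→9→8 bottleneck 5, total now 43
augment #5: 3→7→9→5→0→8 bottleneck 9, total now 52
augment #6: 3→7→9→5→0→2→4→8 bottleneck 2, total now 54
augment #7: 3→7→9→10→1→2→4→8 bottleneck 10, total now 64

Maximum flow value: 64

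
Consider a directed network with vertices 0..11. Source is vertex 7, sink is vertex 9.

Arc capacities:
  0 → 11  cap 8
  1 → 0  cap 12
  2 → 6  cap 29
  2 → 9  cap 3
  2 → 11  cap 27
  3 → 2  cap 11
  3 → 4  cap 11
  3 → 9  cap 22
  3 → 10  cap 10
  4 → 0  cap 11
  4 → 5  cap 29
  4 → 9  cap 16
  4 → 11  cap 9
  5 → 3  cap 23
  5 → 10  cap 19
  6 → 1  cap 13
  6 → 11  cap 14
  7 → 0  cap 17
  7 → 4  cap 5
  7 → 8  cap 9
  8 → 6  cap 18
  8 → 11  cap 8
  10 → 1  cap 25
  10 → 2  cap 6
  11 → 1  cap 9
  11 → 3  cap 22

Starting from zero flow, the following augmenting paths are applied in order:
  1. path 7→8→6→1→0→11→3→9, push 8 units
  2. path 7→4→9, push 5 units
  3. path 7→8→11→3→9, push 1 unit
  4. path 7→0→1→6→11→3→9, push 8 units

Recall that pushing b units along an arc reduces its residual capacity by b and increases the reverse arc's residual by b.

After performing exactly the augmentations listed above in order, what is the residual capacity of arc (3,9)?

after path 1 (7→8→6→1→0→11→3→9, push 8): res(3,9)=14
after path 2 (7→4→9, push 5): res(3,9)=14
after path 3 (7→8→11→3→9, push 1): res(3,9)=13
after path 4 (7→0→1→6→11→3→9, push 8): res(3,9)=5

Residual capacity of (3,9): 5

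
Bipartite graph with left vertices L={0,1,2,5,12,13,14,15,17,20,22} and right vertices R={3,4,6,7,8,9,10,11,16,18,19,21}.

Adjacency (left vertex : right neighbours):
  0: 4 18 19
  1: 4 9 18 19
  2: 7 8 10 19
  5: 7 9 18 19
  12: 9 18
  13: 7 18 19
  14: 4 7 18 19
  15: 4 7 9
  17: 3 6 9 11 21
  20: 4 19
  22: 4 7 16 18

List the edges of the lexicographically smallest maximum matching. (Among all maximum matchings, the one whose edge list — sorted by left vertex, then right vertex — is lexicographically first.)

|M| = 8 (so the lex-smallest maximum matching has 8 edges)
process left vertices in ascending order; for each, take the smallest-labelled available neighbour that still permits 8 edges overall, or leave it unmatched if none does
lex-smallest matching: {0-4, 1-9, 2-8, 5-7, 12-18, 13-19, 17-3, 22-16}

Lex-smallest maximum matching: {(0,4), (1,9), (2,8), (5,7), (12,18), (13,19), (17,3), (22,16)}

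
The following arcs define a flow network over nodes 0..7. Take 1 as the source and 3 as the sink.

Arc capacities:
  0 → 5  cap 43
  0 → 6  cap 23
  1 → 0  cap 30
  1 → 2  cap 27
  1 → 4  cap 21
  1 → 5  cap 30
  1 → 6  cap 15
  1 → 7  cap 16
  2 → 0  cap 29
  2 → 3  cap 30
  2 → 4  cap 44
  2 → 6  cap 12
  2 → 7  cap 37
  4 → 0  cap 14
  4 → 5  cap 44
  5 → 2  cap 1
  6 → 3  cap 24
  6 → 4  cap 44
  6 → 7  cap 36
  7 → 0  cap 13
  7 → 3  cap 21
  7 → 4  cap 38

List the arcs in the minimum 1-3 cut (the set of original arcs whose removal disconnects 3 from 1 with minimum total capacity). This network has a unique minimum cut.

Min-cut arcs: {(1,2), (5,2), (6,3), (7,3)} (total capacity 73)

augment #1: 1→2→3 push 27
augment #2: 1→6→3 push 15
augment #3: 1→7→3 push 16
augment #4: 1→0→6→3 push 9
augment #5: 1→5→2→3 push 1
augment #6: 1→0→6→7→3 push 5
max flow = 73; residual-reachable set from 1 gives S-side
cut edges (S→T): {(1,2), (5,2), (6,3), (7,3)} total cap 73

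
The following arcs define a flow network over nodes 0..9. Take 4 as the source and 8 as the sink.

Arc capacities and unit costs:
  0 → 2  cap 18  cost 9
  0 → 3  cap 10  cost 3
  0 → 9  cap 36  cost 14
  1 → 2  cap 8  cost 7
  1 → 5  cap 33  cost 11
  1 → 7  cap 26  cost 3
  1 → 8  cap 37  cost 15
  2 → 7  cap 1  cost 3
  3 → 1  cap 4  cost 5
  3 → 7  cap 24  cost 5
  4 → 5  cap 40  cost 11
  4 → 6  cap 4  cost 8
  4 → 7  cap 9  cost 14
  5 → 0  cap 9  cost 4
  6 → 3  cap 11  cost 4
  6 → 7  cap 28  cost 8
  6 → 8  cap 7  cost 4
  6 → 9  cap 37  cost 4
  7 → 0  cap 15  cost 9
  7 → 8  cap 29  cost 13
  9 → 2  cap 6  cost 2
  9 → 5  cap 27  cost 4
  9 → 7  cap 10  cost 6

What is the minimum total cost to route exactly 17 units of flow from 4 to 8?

Minimum cost for 17 units: 435

shortest-cost path #1: 4→6→8 push 4 @ unit cost 12 (adds 48)
shortest-cost path #2: 4→7→8 push 9 @ unit cost 27 (adds 243)
shortest-cost path #3: 4→5→0→3→7→8 push 4 @ unit cost 36 (adds 144)
total cost = 435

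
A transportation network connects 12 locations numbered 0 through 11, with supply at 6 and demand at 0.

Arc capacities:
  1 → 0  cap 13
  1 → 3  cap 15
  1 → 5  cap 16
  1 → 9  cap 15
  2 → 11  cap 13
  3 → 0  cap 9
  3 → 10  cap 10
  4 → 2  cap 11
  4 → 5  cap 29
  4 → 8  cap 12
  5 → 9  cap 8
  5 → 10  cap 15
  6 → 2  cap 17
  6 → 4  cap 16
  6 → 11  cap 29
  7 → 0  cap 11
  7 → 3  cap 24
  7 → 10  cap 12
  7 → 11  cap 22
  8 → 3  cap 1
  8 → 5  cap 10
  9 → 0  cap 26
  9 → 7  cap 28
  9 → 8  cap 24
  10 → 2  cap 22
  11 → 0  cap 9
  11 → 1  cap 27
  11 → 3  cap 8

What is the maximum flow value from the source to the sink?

augment #1: 6→11→0 bottleneck 9, total now 9
augment #2: 6→11→1→0 bottleneck 13, total now 22
augment #3: 6→11→3→0 bottleneck 7, total now 29
augment #4: 6→2→11→3→0 bottleneck 1, total now 30
augment #5: 6→4→5→9→0 bottleneck 8, total now 38
augment #6: 6→4→8→3→0 bottleneck 1, total now 39
augment #7: 6→2→11→1→9→0 bottleneck 12, total now 51

Maximum flow value: 51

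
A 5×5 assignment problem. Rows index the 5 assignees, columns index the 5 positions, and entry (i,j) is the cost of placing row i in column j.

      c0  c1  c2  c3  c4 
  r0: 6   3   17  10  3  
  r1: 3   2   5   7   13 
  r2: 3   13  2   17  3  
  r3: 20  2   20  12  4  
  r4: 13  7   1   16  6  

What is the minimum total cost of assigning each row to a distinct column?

optimal assignment: row0→col4 (cost 3), row1→col3 (cost 7), row2→col0 (cost 3), row3→col1 (cost 2), row4→col2 (cost 1)
total = 3 + 7 + 3 + 2 + 1 = 16

Minimum assignment cost: 16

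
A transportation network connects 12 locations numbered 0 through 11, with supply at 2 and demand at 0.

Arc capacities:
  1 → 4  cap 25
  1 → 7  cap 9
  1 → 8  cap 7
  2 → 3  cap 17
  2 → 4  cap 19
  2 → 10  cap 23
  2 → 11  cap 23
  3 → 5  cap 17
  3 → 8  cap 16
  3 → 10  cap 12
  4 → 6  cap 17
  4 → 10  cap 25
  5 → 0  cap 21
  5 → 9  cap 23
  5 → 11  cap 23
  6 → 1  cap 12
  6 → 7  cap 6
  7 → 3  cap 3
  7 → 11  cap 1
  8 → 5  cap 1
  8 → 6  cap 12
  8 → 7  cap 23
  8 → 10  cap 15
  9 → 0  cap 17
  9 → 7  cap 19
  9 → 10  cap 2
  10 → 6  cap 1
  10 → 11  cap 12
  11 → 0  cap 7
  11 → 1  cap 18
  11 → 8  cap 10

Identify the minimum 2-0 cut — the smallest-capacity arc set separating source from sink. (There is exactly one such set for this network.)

augment #1: 2→11→0 push 7
augment #2: 2→3→5→0 push 17
augment #3: 2→11→8→5→0 push 1
max flow = 25; residual-reachable set from 2 gives S-side
cut edges (S→T): {(3,5), (8,5), (11,0)} total cap 25

Min-cut arcs: {(3,5), (8,5), (11,0)} (total capacity 25)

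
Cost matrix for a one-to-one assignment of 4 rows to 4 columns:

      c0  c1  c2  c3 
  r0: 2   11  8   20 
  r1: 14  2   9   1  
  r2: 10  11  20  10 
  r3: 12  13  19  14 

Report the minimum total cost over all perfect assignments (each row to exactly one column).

Minimum assignment cost: 32

one of 3 optimal assignments: row0→col2 (cost 8), row1→col1 (cost 2), row2→col3 (cost 10), row3→col0 (cost 12)
total = 8 + 2 + 10 + 12 = 32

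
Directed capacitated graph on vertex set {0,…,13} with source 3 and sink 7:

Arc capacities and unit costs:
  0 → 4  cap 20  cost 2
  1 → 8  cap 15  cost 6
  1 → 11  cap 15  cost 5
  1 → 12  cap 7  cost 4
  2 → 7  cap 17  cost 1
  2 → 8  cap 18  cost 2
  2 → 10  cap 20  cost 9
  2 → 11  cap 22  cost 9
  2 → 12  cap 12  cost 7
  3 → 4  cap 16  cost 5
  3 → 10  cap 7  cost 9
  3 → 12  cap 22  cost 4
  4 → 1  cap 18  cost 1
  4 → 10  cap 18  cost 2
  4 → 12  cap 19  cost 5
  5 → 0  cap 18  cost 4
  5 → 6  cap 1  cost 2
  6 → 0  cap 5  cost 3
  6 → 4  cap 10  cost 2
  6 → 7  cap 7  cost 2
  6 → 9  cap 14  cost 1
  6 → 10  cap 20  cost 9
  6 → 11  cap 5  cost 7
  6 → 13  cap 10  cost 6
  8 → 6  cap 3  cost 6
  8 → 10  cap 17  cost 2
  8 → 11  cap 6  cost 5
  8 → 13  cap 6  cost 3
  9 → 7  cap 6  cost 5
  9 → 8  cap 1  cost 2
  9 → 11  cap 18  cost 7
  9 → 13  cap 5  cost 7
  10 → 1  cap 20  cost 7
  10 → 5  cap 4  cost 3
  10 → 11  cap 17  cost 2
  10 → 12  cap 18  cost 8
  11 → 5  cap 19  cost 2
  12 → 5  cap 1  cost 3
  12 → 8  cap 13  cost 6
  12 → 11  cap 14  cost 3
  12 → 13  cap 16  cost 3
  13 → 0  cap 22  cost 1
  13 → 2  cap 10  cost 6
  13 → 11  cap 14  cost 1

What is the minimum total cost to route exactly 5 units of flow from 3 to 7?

shortest-cost path #1: 3→12→5→6→7 push 1 @ unit cost 11 (adds 11)
shortest-cost path #2: 3→12→13→2→7 push 4 @ unit cost 14 (adds 56)
total cost = 67

Minimum cost for 5 units: 67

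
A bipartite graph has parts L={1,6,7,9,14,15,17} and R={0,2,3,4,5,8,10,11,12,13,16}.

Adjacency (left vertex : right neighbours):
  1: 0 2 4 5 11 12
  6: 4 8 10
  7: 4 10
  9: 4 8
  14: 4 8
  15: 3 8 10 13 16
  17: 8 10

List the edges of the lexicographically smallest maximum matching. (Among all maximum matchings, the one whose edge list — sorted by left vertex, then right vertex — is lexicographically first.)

|M| = 5 (so the lex-smallest maximum matching has 5 edges)
process left vertices in ascending order; for each, take the smallest-labelled available neighbour that still permits 5 edges overall, or leave it unmatched if none does
lex-smallest matching: {1-0, 6-4, 7-10, 9-8, 15-3}

Lex-smallest maximum matching: {(1,0), (6,4), (7,10), (9,8), (15,3)}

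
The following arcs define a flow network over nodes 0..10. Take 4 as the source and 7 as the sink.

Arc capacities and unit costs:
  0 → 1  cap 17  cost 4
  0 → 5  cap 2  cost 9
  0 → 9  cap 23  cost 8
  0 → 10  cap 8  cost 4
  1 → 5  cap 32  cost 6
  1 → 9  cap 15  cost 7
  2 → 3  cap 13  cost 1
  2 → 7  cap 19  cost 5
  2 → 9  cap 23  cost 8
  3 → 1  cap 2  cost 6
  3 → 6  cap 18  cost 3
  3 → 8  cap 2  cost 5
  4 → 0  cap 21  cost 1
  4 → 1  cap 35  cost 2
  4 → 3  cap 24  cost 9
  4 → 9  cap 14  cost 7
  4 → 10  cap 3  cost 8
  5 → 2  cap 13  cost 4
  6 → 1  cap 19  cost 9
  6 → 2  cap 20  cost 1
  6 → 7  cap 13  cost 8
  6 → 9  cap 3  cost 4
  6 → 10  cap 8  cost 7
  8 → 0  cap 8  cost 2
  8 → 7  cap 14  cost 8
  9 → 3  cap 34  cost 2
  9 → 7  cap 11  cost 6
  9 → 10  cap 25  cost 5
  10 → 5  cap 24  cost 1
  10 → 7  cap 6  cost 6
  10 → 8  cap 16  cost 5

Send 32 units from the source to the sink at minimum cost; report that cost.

Minimum cost for 32 units: 462

shortest-cost path #1: 4→0→10→7 push 6 @ unit cost 11 (adds 66)
shortest-cost path #2: 4→9→7 push 11 @ unit cost 13 (adds 143)
shortest-cost path #3: 4→0→10→5→2→7 push 2 @ unit cost 15 (adds 30)
shortest-cost path #4: 4→1→5→2→7 push 11 @ unit cost 17 (adds 187)
shortest-cost path #5: 4→3→6→2→7 push 2 @ unit cost 18 (adds 36)
total cost = 462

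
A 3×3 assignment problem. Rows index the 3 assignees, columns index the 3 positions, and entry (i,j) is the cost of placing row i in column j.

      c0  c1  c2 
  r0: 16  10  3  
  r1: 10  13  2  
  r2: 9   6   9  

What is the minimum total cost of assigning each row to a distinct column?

optimal assignment: row0→col2 (cost 3), row1→col0 (cost 10), row2→col1 (cost 6)
total = 3 + 10 + 6 = 19

Minimum assignment cost: 19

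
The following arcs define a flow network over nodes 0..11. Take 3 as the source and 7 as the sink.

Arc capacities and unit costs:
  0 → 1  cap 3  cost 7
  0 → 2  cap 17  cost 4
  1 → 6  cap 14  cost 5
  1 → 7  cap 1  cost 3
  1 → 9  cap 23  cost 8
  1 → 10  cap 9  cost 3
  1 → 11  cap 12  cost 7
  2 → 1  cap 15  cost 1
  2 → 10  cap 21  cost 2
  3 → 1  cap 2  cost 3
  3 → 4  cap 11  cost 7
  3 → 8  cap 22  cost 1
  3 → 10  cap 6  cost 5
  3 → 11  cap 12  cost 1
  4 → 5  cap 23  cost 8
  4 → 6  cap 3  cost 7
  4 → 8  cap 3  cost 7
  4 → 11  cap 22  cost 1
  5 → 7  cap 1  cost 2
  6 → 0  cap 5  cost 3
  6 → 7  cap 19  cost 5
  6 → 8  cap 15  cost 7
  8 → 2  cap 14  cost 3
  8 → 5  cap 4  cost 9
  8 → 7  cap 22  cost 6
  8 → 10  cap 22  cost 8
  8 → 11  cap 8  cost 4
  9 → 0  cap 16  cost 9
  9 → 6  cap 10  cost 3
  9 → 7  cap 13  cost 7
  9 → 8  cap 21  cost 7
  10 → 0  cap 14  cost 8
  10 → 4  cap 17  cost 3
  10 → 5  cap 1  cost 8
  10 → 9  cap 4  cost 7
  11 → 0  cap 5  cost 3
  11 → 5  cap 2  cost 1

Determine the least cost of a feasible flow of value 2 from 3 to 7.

Minimum cost for 2 units: 10

shortest-cost path #1: 3→11→5→7 push 1 @ unit cost 4 (adds 4)
shortest-cost path #2: 3→1→7 push 1 @ unit cost 6 (adds 6)
total cost = 10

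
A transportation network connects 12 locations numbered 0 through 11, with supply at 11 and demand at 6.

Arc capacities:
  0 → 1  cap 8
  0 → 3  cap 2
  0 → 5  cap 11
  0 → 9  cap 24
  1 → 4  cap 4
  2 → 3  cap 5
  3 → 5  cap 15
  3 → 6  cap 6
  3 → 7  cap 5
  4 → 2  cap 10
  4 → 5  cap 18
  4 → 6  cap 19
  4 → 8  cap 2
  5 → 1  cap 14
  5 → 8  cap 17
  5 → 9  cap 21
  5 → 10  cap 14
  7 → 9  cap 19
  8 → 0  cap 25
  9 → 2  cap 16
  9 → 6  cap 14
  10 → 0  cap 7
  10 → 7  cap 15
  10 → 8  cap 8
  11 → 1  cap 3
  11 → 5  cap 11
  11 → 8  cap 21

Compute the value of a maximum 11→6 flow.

augment #1: 11→1→4→6 bottleneck 3, total now 3
augment #2: 11→5→9→6 bottleneck 11, total now 14
augment #3: 11→8→0→3→6 bottleneck 2, total now 16
augment #4: 11→8→0→9→6 bottleneck 3, total now 19
augment #5: 11→8→0→1→4→6 bottleneck 1, total now 20
augment #6: 11→8→0→9→2→3→6 bottleneck 4, total now 24

Maximum flow value: 24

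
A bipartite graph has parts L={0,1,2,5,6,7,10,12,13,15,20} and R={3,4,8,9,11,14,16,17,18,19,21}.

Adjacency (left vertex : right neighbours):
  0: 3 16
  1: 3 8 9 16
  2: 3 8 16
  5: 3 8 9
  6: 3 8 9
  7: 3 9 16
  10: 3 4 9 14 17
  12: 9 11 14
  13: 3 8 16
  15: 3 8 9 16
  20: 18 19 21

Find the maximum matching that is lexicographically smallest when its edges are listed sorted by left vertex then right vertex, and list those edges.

Lex-smallest maximum matching: {(0,3), (1,8), (2,16), (5,9), (10,4), (12,11), (20,18)}

|M| = 7 (so the lex-smallest maximum matching has 7 edges)
process left vertices in ascending order; for each, take the smallest-labelled available neighbour that still permits 7 edges overall, or leave it unmatched if none does
lex-smallest matching: {0-3, 1-8, 2-16, 5-9, 10-4, 12-11, 20-18}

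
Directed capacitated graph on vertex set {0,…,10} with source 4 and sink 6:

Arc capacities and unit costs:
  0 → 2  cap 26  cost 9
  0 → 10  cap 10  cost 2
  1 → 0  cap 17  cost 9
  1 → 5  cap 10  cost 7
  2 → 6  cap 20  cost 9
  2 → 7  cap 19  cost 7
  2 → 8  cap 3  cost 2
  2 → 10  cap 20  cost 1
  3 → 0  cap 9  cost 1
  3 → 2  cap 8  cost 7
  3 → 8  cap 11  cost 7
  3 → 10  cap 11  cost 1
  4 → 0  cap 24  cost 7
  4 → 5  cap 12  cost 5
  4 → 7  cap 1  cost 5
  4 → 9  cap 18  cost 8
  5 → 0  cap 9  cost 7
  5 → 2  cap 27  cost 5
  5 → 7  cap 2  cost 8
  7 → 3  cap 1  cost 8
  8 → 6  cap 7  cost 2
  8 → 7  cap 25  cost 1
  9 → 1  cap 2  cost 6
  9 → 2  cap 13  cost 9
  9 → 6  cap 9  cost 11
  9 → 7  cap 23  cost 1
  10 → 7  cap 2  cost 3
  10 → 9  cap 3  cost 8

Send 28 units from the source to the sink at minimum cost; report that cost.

shortest-cost path #1: 4→5→2→8→6 push 3 @ unit cost 14 (adds 42)
shortest-cost path #2: 4→9→6 push 9 @ unit cost 19 (adds 171)
shortest-cost path #3: 4→5→2→6 push 9 @ unit cost 19 (adds 171)
shortest-cost path #4: 4→7→3→8→6 push 1 @ unit cost 22 (adds 22)
shortest-cost path #5: 4→0→2→6 push 6 @ unit cost 25 (adds 150)
total cost = 556

Minimum cost for 28 units: 556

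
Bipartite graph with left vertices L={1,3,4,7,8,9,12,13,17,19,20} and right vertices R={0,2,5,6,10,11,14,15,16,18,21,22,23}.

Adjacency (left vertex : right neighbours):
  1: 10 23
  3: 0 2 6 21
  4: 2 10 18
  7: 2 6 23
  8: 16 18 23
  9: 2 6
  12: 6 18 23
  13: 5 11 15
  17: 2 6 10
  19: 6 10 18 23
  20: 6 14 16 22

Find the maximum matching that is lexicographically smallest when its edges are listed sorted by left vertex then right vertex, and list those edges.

Lex-smallest maximum matching: {(1,10), (3,0), (4,2), (7,6), (8,16), (12,18), (13,5), (19,23), (20,14)}

|M| = 9 (so the lex-smallest maximum matching has 9 edges)
process left vertices in ascending order; for each, take the smallest-labelled available neighbour that still permits 9 edges overall, or leave it unmatched if none does
lex-smallest matching: {1-10, 3-0, 4-2, 7-6, 8-16, 12-18, 13-5, 19-23, 20-14}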